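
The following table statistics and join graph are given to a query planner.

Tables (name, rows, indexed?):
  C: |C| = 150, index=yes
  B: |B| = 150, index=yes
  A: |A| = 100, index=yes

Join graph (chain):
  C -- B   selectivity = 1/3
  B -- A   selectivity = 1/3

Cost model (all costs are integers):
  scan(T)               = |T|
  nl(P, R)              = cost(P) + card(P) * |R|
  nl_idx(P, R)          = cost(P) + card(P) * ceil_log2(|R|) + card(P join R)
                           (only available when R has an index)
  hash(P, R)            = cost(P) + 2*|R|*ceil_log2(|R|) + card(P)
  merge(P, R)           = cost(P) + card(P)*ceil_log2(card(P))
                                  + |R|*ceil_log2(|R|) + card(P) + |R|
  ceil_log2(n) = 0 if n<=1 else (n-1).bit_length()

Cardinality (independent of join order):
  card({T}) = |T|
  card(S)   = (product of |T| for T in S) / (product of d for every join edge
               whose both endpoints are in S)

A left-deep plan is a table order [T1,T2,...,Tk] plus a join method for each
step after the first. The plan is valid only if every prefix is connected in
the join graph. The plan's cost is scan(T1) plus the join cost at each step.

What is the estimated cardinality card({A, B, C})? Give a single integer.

250000

Tables in S: A(100), B(150), C(150)
Edges inside S: C-B(d=3), B-A(d=3)
numerator = 100 * 150 * 150 = 2250000
denominator = 3 * 3 = 9
card(S) = 2250000 / 9 = 250000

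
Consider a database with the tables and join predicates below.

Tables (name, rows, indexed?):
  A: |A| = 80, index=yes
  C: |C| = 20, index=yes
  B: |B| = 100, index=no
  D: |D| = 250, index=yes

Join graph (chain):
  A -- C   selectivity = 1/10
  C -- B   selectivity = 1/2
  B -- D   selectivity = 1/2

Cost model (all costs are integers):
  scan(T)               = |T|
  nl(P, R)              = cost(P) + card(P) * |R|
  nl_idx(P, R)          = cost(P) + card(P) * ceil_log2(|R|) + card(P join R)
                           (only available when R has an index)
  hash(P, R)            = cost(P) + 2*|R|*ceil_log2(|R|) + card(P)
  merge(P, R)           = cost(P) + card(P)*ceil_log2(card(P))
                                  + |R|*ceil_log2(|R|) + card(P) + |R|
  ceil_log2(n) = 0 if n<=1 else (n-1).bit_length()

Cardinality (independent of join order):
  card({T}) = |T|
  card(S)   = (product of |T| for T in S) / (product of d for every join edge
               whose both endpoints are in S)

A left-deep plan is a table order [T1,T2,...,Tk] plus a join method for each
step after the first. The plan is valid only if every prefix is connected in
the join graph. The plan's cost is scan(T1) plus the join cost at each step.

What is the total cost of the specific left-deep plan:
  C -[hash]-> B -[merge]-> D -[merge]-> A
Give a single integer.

2265330

step 1: scan C: cost=20, card=20
step 2: join B via hash
    card(P join B) = 20*100/(2) = 1000
    cost = 20 + 2*100*7 + 20 = 1440
step 3: join D via merge
    card(P join D) = 1000*250/(2) = 125000
    cost = 1440 + 1000*10 + 250*8 + 1000 + 250 = 14690
step 4: join A via merge
    card(P join A) = 125000*80/(10) = 1000000
    cost = 14690 + 125000*17 + 80*7 + 125000 + 80 = 2265330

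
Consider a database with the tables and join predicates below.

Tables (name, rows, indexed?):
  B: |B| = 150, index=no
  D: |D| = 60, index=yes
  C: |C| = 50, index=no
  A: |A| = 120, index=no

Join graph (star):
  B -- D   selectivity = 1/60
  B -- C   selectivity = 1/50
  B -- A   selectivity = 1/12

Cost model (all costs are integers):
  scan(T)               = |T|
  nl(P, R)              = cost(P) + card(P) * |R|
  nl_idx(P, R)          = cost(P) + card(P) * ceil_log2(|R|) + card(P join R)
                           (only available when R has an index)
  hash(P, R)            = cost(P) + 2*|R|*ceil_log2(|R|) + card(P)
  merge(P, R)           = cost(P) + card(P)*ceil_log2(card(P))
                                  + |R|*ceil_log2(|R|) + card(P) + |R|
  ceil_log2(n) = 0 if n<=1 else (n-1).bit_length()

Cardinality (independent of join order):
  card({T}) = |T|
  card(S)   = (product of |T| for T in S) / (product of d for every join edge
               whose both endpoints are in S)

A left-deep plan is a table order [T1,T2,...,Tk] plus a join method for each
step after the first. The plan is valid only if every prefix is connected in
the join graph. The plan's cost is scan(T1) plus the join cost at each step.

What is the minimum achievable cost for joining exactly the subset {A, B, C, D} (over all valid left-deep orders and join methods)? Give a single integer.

Selinger DP over subsets of {A,B,C,D}:
  {B}: scan cost=150, card=150
  {D}: scan cost=60, card=60
  {C}: scan cost=50, card=50
  {A}: scan cost=120, card=120
  {BD}: card=150; try (D,hash)→1020, (D,nl_idx)→1200, (B,merge)→1830, (D,merge)→1920, (B,hash)→2520, (B,nl)→9060 …(+1); best=1020 via (D,hash)
  {BC}: card=150; try (C,hash)→900, (B,merge)→1750, (C,merge)→1850, (B,hash)→2500, (B,nl)→7550, (C,nl)→7650; best=900 via (C,hash)
  {AB}: card=1500; try (A,hash)→1980, (B,merge)→2430, (A,merge)→2460, (B,hash)→2640, (B,nl)→18120, (A,nl)→18150; best=1980 via (A,hash)
  {BCD}: card=150; try (D,hash)→1770, (C,hash)→1770, (D,nl_idx)→1950, (D,merge)→2670, (C,merge)→2720, (C,nl)→8520 …(+1); best=1770 via (D,hash)
  {ABD}: card=1500; try (A,hash)→2850, (A,merge)→3330, (D,hash)→4200, (D,nl_idx)→12480, (A,nl)→19020, (D,merge)→20400 …(+1); best=2850 via (A,hash)
  {ABC}: card=1500; try (A,hash)→2730, (A,merge)→3210, (C,hash)→4080, (A,nl)→18900, (C,merge)→20330, (C,nl)→76980; best=2730 via (A,hash)
  {ABCD}: card=1500; try (A,hash)→3600, (A,merge)→4080, (D,hash)→4950, (C,hash)→4950, (D,nl_idx)→13230, (A,nl)→19770 …(+4); best=3600 via (A,hash)

3600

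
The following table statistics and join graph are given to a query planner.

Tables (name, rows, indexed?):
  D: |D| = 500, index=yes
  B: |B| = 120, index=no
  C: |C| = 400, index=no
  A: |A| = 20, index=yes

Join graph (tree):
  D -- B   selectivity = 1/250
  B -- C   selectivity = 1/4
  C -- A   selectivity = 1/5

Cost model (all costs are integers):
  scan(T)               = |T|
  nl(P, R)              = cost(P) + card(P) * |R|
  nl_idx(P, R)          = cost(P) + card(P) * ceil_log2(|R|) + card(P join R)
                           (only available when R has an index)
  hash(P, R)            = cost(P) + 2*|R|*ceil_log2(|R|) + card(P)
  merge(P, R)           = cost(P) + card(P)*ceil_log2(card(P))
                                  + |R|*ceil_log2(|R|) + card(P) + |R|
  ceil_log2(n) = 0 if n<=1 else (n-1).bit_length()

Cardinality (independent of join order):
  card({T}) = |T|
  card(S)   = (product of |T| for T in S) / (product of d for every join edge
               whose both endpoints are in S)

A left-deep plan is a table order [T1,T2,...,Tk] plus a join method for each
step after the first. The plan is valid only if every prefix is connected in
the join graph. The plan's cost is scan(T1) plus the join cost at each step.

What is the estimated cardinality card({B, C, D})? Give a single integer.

Tables in S: B(120), C(400), D(500)
Edges inside S: D-B(d=250), B-C(d=4)
numerator = 120 * 400 * 500 = 24000000
denominator = 250 * 4 = 1000
card(S) = 24000000 / 1000 = 24000

24000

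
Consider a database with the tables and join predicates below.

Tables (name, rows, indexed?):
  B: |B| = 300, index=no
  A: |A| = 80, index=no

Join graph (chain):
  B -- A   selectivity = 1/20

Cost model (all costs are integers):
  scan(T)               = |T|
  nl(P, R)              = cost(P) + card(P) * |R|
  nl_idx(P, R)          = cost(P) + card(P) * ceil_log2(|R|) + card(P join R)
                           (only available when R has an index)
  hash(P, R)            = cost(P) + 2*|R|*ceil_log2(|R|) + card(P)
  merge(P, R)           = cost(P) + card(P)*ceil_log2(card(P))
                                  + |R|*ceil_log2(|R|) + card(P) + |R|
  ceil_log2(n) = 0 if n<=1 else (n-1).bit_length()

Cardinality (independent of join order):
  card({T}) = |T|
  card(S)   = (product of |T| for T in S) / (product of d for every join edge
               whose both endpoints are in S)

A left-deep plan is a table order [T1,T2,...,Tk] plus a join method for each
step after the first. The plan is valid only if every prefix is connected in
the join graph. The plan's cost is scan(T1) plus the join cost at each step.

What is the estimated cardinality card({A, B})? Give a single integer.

Tables in S: A(80), B(300)
Edges inside S: B-A(d=20)
numerator = 80 * 300 = 24000
denominator = 20 = 20
card(S) = 24000 / 20 = 1200

1200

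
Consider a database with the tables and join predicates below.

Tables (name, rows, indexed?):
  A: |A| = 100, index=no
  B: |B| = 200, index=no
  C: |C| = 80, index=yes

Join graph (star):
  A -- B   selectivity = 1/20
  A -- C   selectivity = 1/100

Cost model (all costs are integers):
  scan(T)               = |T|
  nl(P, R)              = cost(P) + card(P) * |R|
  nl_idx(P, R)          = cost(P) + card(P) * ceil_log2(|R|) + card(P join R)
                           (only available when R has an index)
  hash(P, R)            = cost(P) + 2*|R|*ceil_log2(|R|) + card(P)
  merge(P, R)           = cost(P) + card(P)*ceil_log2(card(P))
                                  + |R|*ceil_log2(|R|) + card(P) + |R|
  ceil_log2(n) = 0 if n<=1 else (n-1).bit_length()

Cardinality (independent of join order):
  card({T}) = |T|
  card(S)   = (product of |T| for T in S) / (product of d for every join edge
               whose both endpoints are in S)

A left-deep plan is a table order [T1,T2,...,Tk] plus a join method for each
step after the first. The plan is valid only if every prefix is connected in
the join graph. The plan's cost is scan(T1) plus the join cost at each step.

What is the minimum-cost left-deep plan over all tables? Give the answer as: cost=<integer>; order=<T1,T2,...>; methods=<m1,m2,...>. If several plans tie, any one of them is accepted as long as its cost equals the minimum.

cost=3320; order=A,C,B; methods=nl_idx,merge

Selinger DP (subsets sized 1..n):
  {A}: scan cost=100, card=100
  {B}: scan cost=200, card=200
  {C}: scan cost=80, card=80
  {AB}: card=1000; try (A,hash)→1800, (B,merge)→2700, (A,merge)→2800, (B,hash)→3400, (B,nl)→20100, (A,nl)→20200; best=1800 via (A,hash)
  {AC}: card=80; try (C,nl_idx)→880, (C,hash)→1320, (A,merge)→1520, (C,merge)→1540, (A,hash)→1560, (A,nl)→8080 …(+1); best=880 via (C,nl_idx)
  {ABC}: card=800; try (B,merge)→3320, (C,hash)→3920, (B,hash)→4160, (C,nl_idx)→9600, (C,merge)→13440, (B,nl)→16880 …(+1); best=3320 via (B,merge)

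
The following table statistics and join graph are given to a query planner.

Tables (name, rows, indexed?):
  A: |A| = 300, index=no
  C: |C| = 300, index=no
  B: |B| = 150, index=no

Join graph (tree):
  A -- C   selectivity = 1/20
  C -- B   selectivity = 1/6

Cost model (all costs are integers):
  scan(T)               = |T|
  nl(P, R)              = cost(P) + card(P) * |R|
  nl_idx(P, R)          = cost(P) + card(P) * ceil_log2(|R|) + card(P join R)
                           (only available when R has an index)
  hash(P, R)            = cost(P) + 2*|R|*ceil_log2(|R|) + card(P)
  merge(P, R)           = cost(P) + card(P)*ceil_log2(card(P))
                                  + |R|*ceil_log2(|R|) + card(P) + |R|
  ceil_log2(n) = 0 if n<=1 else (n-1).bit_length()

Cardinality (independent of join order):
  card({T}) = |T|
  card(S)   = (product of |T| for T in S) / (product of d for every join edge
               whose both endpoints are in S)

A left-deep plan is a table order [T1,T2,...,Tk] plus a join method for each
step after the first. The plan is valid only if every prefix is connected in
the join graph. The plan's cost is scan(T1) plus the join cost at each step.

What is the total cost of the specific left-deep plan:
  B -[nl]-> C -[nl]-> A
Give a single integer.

2295150

step 1: scan B: cost=150, card=150
step 2: join C via nl
    card(P join C) = 150*300/(6) = 7500
    cost = 150 + 150*300 = 45150
step 3: join A via nl
    card(P join A) = 7500*300/(20) = 112500
    cost = 45150 + 7500*300 = 2295150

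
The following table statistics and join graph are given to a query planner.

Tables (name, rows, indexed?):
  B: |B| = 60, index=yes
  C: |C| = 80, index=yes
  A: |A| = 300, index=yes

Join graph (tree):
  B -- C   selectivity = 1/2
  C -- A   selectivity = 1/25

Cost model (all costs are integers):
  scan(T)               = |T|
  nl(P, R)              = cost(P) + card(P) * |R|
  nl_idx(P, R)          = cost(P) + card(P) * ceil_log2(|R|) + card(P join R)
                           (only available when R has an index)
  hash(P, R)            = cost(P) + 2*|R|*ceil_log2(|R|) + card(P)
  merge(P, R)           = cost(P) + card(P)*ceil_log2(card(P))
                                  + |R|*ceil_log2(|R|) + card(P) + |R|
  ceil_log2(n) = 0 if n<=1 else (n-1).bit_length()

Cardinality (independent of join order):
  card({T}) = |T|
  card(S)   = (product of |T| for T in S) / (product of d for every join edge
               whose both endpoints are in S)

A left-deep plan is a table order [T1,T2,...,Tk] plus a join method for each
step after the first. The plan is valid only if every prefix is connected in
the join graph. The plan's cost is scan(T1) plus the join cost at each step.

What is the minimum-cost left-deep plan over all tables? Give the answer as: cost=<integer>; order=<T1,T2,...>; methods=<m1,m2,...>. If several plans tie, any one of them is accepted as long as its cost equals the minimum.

Selinger DP (subsets sized 1..n):
  {B}: scan cost=60, card=60
  {C}: scan cost=80, card=80
  {A}: scan cost=300, card=300
  {BC}: card=2400; try (B,hash)→880, (C,merge)→1120, (B,merge)→1140, (C,hash)→1240, (C,nl_idx)→2880, (B,nl_idx)→2960 …(+2); best=880 via (B,hash)
  {AC}: card=960; try (C,hash)→1720, (A,nl_idx)→1760, (C,nl_idx)→3360, (A,merge)→3720, (C,merge)→3940, (A,hash)→5560 …(+2); best=1720 via (C,hash)
  {ABC}: card=28800; try (B,hash)→3400, (A,hash)→8680, (B,merge)→12700, (A,merge)→35080, (B,nl_idx)→36280, (A,nl_idx)→51280 …(+2); best=3400 via (B,hash)

cost=3400; order=A,C,B; methods=hash,hash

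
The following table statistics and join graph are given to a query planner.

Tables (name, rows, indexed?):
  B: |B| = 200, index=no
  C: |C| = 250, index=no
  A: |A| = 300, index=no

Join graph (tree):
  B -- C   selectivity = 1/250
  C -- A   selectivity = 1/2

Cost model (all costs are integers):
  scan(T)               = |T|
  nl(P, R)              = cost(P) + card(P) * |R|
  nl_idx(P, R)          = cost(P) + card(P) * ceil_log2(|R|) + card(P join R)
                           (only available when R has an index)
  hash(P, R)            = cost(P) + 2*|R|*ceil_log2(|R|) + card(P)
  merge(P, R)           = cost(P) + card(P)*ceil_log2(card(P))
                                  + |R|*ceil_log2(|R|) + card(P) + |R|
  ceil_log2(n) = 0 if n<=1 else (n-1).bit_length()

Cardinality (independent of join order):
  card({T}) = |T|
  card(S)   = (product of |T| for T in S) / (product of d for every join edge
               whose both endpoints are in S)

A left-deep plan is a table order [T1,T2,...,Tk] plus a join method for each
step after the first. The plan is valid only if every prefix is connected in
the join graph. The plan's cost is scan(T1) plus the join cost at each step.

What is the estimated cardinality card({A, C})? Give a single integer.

Tables in S: A(300), C(250)
Edges inside S: C-A(d=2)
numerator = 300 * 250 = 75000
denominator = 2 = 2
card(S) = 75000 / 2 = 37500

37500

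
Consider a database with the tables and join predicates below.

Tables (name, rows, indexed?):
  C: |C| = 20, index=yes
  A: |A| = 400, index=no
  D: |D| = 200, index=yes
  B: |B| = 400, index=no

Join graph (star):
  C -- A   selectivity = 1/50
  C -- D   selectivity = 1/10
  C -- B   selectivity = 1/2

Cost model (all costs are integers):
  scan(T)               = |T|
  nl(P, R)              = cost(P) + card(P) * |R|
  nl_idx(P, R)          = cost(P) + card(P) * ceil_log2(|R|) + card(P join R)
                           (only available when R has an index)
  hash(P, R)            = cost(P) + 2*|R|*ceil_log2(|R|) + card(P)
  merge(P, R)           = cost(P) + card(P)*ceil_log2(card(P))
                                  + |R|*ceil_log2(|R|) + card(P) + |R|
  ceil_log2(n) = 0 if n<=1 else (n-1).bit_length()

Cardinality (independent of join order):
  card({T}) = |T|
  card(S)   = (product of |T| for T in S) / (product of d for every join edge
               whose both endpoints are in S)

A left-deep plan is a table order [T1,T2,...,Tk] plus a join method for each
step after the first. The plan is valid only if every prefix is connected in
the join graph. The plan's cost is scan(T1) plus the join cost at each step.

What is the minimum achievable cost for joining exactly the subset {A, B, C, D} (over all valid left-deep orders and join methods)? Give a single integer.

14640

Selinger DP over subsets of {A,B,C,D}:
  {C}: scan cost=20, card=20
  {A}: scan cost=400, card=400
  {D}: scan cost=200, card=200
  {B}: scan cost=400, card=400
  {AC}: card=160; try (C,hash)→1000, (C,nl_idx)→2560, (A,merge)→4140, (C,merge)→4520, (A,hash)→7240, (A,nl)→8020 …(+1); best=1000 via (C,hash)
  {CD}: card=400; try (D,nl_idx)→580, (C,hash)→600, (C,nl_idx)→1600, (D,merge)→1940, (C,merge)→2120, (D,hash)→3240 …(+2); best=580 via (D,nl_idx)
  {BC}: card=4000; try (C,hash)→1000, (B,merge)→4140, (C,merge)→4520, (C,nl_idx)→6400, (B,hash)→7240, (B,nl)→8020 …(+1); best=1000 via (C,hash)
  {ACD}: card=3200; try (D,merge)→4240, (D,hash)→4360, (D,nl_idx)→5480, (A,hash)→8180, (A,merge)→8580, (D,nl)→33000 …(+1); best=4240 via (D,merge)
  {ABC}: card=32000; try (B,merge)→6440, (B,hash)→8360, (A,hash)→12200, (A,merge)→57000, (B,nl)→65000, (A,nl)→1601000; best=6440 via (B,merge)
  {BCD}: card=80000; try (B,hash)→8180, (D,hash)→8200, (B,merge)→8580, (D,merge)→54800, (D,nl_idx)→113000, (B,nl)→160580 …(+1); best=8180 via (B,hash)
  {ABCD}: card=640000; try (B,hash)→14640, (D,hash)→41640, (B,merge)→49840, (A,hash)→95380, (D,merge)→520240, (D,nl_idx)→902440 …(+4); best=14640 via (B,hash)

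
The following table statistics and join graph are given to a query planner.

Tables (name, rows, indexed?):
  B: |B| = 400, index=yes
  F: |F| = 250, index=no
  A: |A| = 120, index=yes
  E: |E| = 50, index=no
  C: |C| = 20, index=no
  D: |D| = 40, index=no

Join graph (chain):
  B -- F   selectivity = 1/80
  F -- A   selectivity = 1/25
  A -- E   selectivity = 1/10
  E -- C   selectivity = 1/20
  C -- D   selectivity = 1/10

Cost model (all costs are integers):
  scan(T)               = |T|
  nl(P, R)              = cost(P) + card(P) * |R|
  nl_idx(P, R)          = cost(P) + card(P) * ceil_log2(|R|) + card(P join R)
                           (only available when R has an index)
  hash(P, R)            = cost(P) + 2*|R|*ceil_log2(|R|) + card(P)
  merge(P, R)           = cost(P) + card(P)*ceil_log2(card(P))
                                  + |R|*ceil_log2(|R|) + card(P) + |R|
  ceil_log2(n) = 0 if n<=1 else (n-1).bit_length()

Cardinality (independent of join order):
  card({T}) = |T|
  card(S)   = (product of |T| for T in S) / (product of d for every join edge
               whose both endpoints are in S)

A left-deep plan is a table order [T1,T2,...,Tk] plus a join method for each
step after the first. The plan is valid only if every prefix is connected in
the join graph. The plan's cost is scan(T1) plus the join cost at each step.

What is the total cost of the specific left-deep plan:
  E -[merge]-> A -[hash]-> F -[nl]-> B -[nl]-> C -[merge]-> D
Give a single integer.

step 1: scan E: cost=50, card=50
step 2: join A via merge
    card(P join A) = 50*120/(10) = 600
    cost = 50 + 50*6 + 120*7 + 50 + 120 = 1360
step 3: join F via hash
    card(P join F) = 600*250/(25) = 6000
    cost = 1360 + 2*250*8 + 600 = 5960
step 4: join B via nl
    card(P join B) = 6000*400/(80) = 30000
    cost = 5960 + 6000*400 = 2405960
step 5: join C via nl
    card(P join C) = 30000*20/(20) = 30000
    cost = 2405960 + 30000*20 = 3005960
step 6: join D via merge
    card(P join D) = 30000*40/(10) = 120000
    cost = 3005960 + 30000*15 + 40*6 + 30000 + 40 = 3486240

3486240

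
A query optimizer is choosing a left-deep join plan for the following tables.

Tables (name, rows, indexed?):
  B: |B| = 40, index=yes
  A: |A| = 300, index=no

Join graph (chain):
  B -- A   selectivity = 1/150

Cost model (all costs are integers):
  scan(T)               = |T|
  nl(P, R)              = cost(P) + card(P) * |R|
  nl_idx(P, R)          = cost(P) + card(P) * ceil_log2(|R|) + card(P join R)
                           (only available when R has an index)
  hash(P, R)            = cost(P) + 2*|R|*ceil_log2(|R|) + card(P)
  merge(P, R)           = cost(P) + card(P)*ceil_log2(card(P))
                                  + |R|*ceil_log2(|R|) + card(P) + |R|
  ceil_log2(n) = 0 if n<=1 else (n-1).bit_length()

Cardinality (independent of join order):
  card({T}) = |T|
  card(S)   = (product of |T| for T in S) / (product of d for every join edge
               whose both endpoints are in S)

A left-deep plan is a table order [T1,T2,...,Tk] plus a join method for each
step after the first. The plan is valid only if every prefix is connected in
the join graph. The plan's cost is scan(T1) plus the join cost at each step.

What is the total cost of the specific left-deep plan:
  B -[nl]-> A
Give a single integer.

step 1: scan B: cost=40, card=40
step 2: join A via nl
    card(P join A) = 40*300/(150) = 80
    cost = 40 + 40*300 = 12040

12040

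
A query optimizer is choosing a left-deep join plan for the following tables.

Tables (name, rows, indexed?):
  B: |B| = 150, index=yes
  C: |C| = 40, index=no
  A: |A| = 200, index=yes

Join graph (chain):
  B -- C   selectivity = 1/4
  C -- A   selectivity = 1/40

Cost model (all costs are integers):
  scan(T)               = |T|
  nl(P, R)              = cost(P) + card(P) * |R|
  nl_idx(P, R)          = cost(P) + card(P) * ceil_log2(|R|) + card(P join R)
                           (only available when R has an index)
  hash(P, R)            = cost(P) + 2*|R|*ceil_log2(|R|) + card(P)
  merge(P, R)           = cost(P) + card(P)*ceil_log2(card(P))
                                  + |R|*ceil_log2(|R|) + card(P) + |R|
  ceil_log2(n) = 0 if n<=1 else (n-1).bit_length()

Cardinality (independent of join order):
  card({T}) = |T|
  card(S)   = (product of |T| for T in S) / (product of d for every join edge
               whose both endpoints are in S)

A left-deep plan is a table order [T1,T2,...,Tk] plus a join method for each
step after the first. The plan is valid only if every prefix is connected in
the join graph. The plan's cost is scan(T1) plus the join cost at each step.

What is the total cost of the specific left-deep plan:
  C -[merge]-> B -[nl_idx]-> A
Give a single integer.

21170

step 1: scan C: cost=40, card=40
step 2: join B via merge
    card(P join B) = 40*150/(4) = 1500
    cost = 40 + 40*6 + 150*8 + 40 + 150 = 1670
step 3: join A via nl_idx
    card(P join A) = 1500*200/(40) = 7500
    cost = 1670 + 1500*8 + 7500 = 21170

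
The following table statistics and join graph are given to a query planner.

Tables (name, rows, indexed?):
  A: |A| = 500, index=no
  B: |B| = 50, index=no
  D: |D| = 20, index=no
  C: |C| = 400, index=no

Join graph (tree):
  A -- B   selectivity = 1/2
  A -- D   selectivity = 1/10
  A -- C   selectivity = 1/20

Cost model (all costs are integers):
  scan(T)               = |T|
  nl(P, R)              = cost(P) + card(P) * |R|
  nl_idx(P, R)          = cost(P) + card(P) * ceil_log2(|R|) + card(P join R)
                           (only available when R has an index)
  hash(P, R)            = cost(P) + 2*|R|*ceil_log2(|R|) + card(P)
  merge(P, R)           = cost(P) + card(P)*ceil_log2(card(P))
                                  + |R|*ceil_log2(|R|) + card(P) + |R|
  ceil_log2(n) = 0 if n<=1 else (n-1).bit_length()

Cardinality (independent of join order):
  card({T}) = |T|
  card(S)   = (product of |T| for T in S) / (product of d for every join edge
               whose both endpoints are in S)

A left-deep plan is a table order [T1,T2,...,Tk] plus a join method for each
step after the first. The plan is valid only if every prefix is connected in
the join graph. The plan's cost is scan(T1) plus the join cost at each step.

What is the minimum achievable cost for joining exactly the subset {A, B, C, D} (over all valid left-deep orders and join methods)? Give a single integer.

Selinger DP over subsets of {A,B,C,D}:
  {A}: scan cost=500, card=500
  {B}: scan cost=50, card=50
  {D}: scan cost=20, card=20
  {C}: scan cost=400, card=400
  {AB}: card=12500; try (B,hash)→1600, (A,merge)→5400, (B,merge)→5850, (A,hash)→9100, (A,nl)→25050, (B,nl)→25500; best=1600 via (B,hash)
  {AD}: card=1000; try (D,hash)→1200, (A,merge)→5140, (D,merge)→5620, (A,hash)→9040, (A,nl)→10020, (D,nl)→10500; best=1200 via (D,hash)
  {AC}: card=10000; try (C,hash)→8200, (A,merge)→9400, (C,merge)→9500, (A,hash)→9800, (A,nl)→200400, (C,nl)→200500; best=8200 via (C,hash)
  {ABD}: card=25000; try (B,hash)→2800, (B,merge)→12550, (D,hash)→14300, (B,nl)→51200, (D,merge)→189220, (D,nl)→251600; best=2800 via (B,hash)
  {ABC}: card=250000; try (B,hash)→18800, (C,hash)→21300, (B,merge)→158550, (C,merge)→193100, (B,nl)→508200, (C,nl)→5001600; best=18800 via (B,hash)
  {ACD}: card=20000; try (C,hash)→9400, (C,merge)→16200, (D,hash)→18400, (D,merge)→158320, (D,nl)→208200, (C,nl)→401200; best=9400 via (C,hash)
  {ABCD}: card=500000; try (B,hash)→30000, (C,hash)→35000, (D,hash)→269000, (B,merge)→329750, (C,merge)→406800, (B,nl)→1009400 …(+3); best=30000 via (B,hash)

30000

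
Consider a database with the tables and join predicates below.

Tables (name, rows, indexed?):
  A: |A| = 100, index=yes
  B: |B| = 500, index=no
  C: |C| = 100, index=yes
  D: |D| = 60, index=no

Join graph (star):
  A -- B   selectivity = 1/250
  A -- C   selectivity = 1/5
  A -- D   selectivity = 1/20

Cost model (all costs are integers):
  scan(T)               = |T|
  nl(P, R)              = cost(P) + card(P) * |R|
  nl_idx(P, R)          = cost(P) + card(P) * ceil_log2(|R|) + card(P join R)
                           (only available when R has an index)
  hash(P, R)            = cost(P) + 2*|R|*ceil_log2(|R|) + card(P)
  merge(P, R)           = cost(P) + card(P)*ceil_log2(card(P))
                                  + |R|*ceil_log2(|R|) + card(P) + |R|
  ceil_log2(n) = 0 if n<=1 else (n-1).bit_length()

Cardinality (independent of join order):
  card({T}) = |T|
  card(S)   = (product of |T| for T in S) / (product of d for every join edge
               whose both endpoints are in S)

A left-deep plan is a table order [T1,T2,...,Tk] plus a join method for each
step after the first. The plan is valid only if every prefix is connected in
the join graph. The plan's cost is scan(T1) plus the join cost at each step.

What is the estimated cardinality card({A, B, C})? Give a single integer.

4000

Tables in S: A(100), B(500), C(100)
Edges inside S: A-B(d=250), A-C(d=5)
numerator = 100 * 500 * 100 = 5000000
denominator = 250 * 5 = 1250
card(S) = 5000000 / 1250 = 4000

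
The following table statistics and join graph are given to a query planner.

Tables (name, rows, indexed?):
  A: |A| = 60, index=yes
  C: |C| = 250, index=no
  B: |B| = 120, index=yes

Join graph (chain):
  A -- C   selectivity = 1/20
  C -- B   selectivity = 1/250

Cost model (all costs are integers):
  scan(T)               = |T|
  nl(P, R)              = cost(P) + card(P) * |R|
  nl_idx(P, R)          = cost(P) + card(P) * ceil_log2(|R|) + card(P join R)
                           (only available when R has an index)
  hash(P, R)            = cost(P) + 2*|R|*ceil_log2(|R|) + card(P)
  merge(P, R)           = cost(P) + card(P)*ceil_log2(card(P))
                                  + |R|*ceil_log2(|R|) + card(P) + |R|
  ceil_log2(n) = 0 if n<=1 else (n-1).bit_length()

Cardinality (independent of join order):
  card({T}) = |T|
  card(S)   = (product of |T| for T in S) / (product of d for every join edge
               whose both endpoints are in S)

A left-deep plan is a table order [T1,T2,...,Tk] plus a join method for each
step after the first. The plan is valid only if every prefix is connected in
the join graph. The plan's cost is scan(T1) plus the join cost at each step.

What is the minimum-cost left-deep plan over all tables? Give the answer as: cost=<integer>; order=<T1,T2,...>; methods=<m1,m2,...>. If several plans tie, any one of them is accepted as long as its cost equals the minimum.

cost=2960; order=C,B,A; methods=nl_idx,hash

Selinger DP (subsets sized 1..n):
  {A}: scan cost=60, card=60
  {C}: scan cost=250, card=250
  {B}: scan cost=120, card=120
  {AC}: card=750; try (A,hash)→1220, (A,nl_idx)→2500, (C,merge)→2730, (A,merge)→2920, (C,hash)→4120, (C,nl)→15060 …(+1); best=1220 via (A,hash)
  {BC}: card=120; try (B,nl_idx)→2120, (B,hash)→2180, (C,merge)→3330, (B,merge)→3460, (C,hash)→4240, (C,nl)→30120 …(+1); best=2120 via (B,nl_idx)
  {ABC}: card=360; try (A,hash)→2960, (A,nl_idx)→3200, (A,merge)→3500, (B,hash)→3650, (B,nl_idx)→6830, (A,nl)→9320 …(+2); best=2960 via (A,hash)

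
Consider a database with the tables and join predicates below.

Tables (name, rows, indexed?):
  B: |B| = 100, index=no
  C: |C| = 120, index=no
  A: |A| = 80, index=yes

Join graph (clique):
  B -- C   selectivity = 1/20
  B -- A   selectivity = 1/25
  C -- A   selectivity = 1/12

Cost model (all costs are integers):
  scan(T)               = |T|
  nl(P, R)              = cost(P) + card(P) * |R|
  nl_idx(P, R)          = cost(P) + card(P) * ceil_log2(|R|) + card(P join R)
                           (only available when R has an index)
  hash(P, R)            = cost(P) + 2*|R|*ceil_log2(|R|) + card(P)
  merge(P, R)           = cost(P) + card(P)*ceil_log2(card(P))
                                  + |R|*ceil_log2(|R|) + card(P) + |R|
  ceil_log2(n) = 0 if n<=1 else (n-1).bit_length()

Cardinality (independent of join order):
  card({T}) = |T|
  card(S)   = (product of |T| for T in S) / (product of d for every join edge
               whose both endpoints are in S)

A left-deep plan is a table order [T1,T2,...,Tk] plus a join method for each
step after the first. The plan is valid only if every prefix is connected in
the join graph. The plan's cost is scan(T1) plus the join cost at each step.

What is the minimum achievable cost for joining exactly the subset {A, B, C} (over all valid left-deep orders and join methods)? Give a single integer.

Selinger DP over subsets of {A,B,C}:
  {B}: scan cost=100, card=100
  {C}: scan cost=120, card=120
  {A}: scan cost=80, card=80
  {BC}: card=600; try (B,hash)→1640, (C,merge)→1860, (C,hash)→1880, (B,merge)→1880, (C,nl)→12100, (B,nl)→12120; best=1640 via (B,hash)
  {AB}: card=320; try (A,nl_idx)→1120, (A,hash)→1320, (B,merge)→1520, (A,merge)→1540, (B,hash)→1560, (B,nl)→8080 …(+1); best=1120 via (A,nl_idx)
  {AC}: card=800; try (A,hash)→1360, (C,merge)→1680, (A,merge)→1720, (A,nl_idx)→1760, (C,hash)→1840, (C,nl)→9680 …(+1); best=1360 via (A,hash)
  {ABC}: card=160; try (C,hash)→3120, (A,hash)→3360, (B,hash)→3560, (C,merge)→5280, (A,nl_idx)→6000, (A,merge)→8880 …(+4); best=3120 via (C,hash)

3120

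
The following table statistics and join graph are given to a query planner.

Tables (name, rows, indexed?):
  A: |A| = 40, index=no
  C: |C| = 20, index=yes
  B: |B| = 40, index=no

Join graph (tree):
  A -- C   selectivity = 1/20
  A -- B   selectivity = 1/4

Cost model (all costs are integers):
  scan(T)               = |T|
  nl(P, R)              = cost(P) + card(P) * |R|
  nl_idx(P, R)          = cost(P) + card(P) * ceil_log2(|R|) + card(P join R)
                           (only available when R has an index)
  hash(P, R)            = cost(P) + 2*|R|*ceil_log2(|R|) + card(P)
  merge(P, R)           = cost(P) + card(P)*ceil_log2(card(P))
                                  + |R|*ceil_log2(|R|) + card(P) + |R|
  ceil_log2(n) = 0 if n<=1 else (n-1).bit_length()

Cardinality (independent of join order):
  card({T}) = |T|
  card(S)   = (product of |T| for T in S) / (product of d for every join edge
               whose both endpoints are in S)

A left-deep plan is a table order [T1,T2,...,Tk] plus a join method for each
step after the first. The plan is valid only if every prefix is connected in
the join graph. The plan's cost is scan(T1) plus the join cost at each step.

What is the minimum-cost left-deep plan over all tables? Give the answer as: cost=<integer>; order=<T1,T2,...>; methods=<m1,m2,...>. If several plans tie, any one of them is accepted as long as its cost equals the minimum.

cost=800; order=A,C,B; methods=hash,hash

Selinger DP (subsets sized 1..n):
  {A}: scan cost=40, card=40
  {C}: scan cost=20, card=20
  {B}: scan cost=40, card=40
  {AC}: card=40; try (C,hash)→280, (C,nl_idx)→280, (A,merge)→420, (C,merge)→440, (A,hash)→520, (A,nl)→820 …(+1); best=280 via (C,hash)
  {AB}: card=400; try (B,hash)→560, (A,hash)→560, (B,merge)→600, (A,merge)→600, (B,nl)→1640, (A,nl)→1640; best=560 via (B,hash)
  {ABC}: card=400; try (B,hash)→800, (B,merge)→840, (C,hash)→1160, (B,nl)→1880, (C,nl_idx)→2960, (C,merge)→4680 …(+1); best=800 via (B,hash)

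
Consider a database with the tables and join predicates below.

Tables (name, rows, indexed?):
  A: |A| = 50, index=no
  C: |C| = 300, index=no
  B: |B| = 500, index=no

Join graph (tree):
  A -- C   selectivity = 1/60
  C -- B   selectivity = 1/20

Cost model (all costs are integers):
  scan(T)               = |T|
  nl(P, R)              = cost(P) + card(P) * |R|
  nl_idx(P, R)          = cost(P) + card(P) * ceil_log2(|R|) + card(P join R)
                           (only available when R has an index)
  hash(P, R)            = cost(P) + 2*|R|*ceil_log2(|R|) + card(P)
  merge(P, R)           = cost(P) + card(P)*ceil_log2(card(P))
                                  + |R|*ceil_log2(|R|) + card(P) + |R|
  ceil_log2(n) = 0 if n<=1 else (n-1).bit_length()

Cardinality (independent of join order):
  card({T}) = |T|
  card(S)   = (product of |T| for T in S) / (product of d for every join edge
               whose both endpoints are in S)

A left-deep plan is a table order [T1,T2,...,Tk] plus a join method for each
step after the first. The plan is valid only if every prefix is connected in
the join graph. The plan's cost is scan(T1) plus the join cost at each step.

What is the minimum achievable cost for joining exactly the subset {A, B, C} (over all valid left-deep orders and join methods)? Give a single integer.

8450

Selinger DP over subsets of {A,B,C}:
  {A}: scan cost=50, card=50
  {C}: scan cost=300, card=300
  {B}: scan cost=500, card=500
  {AC}: card=250; try (A,hash)→1200, (C,merge)→3400, (A,merge)→3650, (C,hash)→5500, (C,nl)→15050, (A,nl)→15300; best=1200 via (A,hash)
  {BC}: card=7500; try (C,hash)→6400, (B,merge)→8300, (C,merge)→8500, (B,hash)→9600, (B,nl)→150300, (C,nl)→150500; best=6400 via (C,hash)
  {ABC}: card=6250; try (B,merge)→8450, (B,hash)→10450, (A,hash)→14500, (A,merge)→111750, (B,nl)→126200, (A,nl)→381400; best=8450 via (B,merge)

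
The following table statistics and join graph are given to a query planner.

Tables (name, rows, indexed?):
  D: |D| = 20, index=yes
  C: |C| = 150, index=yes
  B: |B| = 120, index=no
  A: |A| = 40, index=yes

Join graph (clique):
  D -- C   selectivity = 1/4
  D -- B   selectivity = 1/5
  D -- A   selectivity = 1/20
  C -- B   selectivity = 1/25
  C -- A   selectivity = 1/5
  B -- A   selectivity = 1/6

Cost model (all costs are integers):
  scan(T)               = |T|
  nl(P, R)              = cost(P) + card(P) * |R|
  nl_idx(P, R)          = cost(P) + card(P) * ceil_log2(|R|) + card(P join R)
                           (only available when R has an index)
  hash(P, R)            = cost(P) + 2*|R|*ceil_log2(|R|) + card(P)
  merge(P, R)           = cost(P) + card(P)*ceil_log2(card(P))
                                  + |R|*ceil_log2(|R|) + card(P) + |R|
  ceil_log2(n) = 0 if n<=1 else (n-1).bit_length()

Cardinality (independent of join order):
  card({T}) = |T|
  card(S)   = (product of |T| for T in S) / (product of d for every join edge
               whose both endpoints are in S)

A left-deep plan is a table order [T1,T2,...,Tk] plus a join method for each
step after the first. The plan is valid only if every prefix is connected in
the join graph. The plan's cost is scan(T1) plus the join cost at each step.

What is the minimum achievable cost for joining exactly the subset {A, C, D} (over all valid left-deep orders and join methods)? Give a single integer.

800

Selinger DP over subsets of {A,C,D}:
  {D}: scan cost=20, card=20
  {C}: scan cost=150, card=150
  {A}: scan cost=40, card=40
  {CD}: card=750; try (D,hash)→500, (C,nl_idx)→930, (C,merge)→1490, (D,merge)→1620, (D,nl_idx)→1650, (C,hash)→2440 …(+2); best=500 via (D,hash)
  {AD}: card=40; try (A,nl_idx)→180, (D,hash)→280, (D,nl_idx)→280, (A,merge)→420, (D,merge)→440, (A,hash)→520 …(+2); best=180 via (A,nl_idx)
  {AC}: card=1200; try (A,hash)→780, (C,nl_idx)→1560, (C,merge)→1670, (A,merge)→1780, (A,nl_idx)→2250, (C,hash)→2480 …(+2); best=780 via (A,hash)
  {ACD}: card=300; try (C,nl_idx)→800, (A,hash)→1730, (C,merge)→1810, (D,hash)→2180, (C,hash)→2620, (A,nl_idx)→5300 …(+6); best=800 via (C,nl_idx)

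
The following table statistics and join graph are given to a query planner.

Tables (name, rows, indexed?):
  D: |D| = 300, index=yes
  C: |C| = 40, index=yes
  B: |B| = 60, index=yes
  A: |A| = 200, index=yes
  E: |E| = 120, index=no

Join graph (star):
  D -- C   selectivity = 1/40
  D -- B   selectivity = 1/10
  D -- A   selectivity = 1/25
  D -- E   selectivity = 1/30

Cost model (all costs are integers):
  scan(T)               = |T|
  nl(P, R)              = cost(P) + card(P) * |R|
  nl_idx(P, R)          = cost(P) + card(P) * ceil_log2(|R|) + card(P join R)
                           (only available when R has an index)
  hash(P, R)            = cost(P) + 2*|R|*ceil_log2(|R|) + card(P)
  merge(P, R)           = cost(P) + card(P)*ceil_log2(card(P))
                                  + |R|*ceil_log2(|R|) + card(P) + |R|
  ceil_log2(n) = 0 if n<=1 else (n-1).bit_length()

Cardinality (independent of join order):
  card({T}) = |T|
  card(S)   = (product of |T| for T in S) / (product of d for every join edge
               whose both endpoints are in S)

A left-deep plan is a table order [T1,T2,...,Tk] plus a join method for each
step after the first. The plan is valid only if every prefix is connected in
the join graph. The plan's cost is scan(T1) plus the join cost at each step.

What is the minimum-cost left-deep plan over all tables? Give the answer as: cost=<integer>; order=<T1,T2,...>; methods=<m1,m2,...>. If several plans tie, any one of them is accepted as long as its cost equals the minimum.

cost=15000; order=C,D,E,B,A; methods=nl_idx,hash,hash,hash

Selinger DP (subsets sized 1..n):
  {D}: scan cost=300, card=300
  {C}: scan cost=40, card=40
  {B}: scan cost=60, card=60
  {A}: scan cost=200, card=200
  {E}: scan cost=120, card=120
  {CD}: card=300; try (D,nl_idx)→700, (C,hash)→1080, (C,nl_idx)→2400, (D,merge)→3320, (C,merge)→3580, (D,hash)→5480 …(+2); best=700 via (D,nl_idx)
  {BD}: card=1800; try (B,hash)→1320, (D,nl_idx)→2400, (D,merge)→3480, (B,merge)→3720, (B,nl_idx)→3900, (D,hash)→5520 …(+2); best=1320 via (B,hash)
  {AD}: card=2400; try (A,hash)→3800, (D,nl_idx)→4400, (D,merge)→5000, (A,merge)→5100, (A,nl_idx)→5100, (D,hash)→5800 …(+2); best=3800 via (A,hash)
  {DE}: card=1200; try (E,hash)→2280, (D,nl_idx)→2400, (D,merge)→4080, (E,merge)→4260, (D,hash)→5640, (D,nl)→36120 …(+1); best=2280 via (E,hash)
  {BCD}: card=1800; try (B,hash)→1720, (C,hash)→3600, (B,merge)→4120, (B,nl_idx)→4300, (C,nl_idx)→13920, (B,nl)→18700 …(+2); best=1720 via (B,hash)
  {ACD}: card=2400; try (A,hash)→4200, (A,merge)→5500, (A,nl_idx)→5500, (C,hash)→6680, (C,nl_idx)→20600, (C,merge)→35280 …(+2); best=4200 via (A,hash)
  {CDE}: card=1200; try (E,hash)→2680, (C,hash)→3960, (E,merge)→4660, (C,nl_idx)→10680, (C,merge)→16960, (E,nl)→36700 …(+1); best=2680 via (E,hash)
  {ABD}: card=14400; try (A,hash)→6320, (B,hash)→6920, (A,merge)→24720, (A,nl_idx)→30120, (B,nl_idx)→32600, (B,merge)→35420 …(+2); best=6320 via (A,hash)
  {BDE}: card=7200; try (B,hash)→4200, (E,hash)→4800, (B,nl_idx)→16680, (B,merge)→17100, (E,merge)→23880, (B,nl)→74280 …(+1); best=4200 via (B,hash)
  {ADE}: card=9600; try (A,hash)→6680, (E,hash)→7880, (A,merge)→18480, (A,nl_idx)→21480, (E,merge)→35960, (A,nl)→242280 …(+1); best=6680 via (A,hash)
  {ABCD}: card=14400; try (A,hash)→6720, (B,hash)→7320, (C,hash)→21200, (A,merge)→25120, (A,nl_idx)→30520, (B,nl_idx)→33000 …(+6); best=6720 via (A,hash)
  {BCDE}: card=7200; try (B,hash)→4600, (E,hash)→5200, (C,hash)→11880, (B,nl_idx)→17080, (B,merge)→17500, (E,merge)→24280 …(+5); best=4600 via (B,hash)
  {ACDE}: card=9600; try (A,hash)→7080, (E,hash)→8280, (C,hash)→16760, (A,merge)→18880, (A,nl_idx)→21880, (E,merge)→36360 …(+5); best=7080 via (A,hash)
  {ABDE}: card=57600; try (A,hash)→14600, (B,hash)→17000, (E,hash)→22400, (A,merge)→106800, (A,nl_idx)→119400, (B,nl_idx)→121880 …(+5); best=14600 via (A,hash)
  {ABCDE}: card=57600; try (A,hash)→15000, (B,hash)→17400, (E,hash)→22800, (C,hash)→72680, (A,merge)→107200, (A,nl_idx)→119800 …(+9); best=15000 via (A,hash)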